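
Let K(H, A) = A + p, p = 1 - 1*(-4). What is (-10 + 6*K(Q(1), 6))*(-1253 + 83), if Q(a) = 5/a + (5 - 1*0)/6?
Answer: -65520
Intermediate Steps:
p = 5 (p = 1 + 4 = 5)
Q(a) = ⅚ + 5/a (Q(a) = 5/a + (5 + 0)*(⅙) = 5/a + 5*(⅙) = 5/a + ⅚ = ⅚ + 5/a)
K(H, A) = 5 + A (K(H, A) = A + 5 = 5 + A)
(-10 + 6*K(Q(1), 6))*(-1253 + 83) = (-10 + 6*(5 + 6))*(-1253 + 83) = (-10 + 6*11)*(-1170) = (-10 + 66)*(-1170) = 56*(-1170) = -65520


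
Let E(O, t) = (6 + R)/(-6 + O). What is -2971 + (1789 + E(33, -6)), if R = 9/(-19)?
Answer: -202087/171 ≈ -1181.8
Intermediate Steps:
R = -9/19 (R = 9*(-1/19) = -9/19 ≈ -0.47368)
E(O, t) = 105/(19*(-6 + O)) (E(O, t) = (6 - 9/19)/(-6 + O) = 105/(19*(-6 + O)))
-2971 + (1789 + E(33, -6)) = -2971 + (1789 + 105/(19*(-6 + 33))) = -2971 + (1789 + (105/19)/27) = -2971 + (1789 + (105/19)*(1/27)) = -2971 + (1789 + 35/171) = -2971 + 305954/171 = -202087/171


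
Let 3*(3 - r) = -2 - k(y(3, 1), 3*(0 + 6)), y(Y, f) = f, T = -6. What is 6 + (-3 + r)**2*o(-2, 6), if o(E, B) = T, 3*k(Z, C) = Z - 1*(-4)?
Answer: -80/27 ≈ -2.9630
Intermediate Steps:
k(Z, C) = 4/3 + Z/3 (k(Z, C) = (Z - 1*(-4))/3 = (Z + 4)/3 = (4 + Z)/3 = 4/3 + Z/3)
o(E, B) = -6
r = 38/9 (r = 3 - (-2 - (4/3 + (1/3)*1))/3 = 3 - (-2 - (4/3 + 1/3))/3 = 3 - (-2 - 1*5/3)/3 = 3 - (-2 - 5/3)/3 = 3 - 1/3*(-11/3) = 3 + 11/9 = 38/9 ≈ 4.2222)
6 + (-3 + r)**2*o(-2, 6) = 6 + (-3 + 38/9)**2*(-6) = 6 + (11/9)**2*(-6) = 6 + (121/81)*(-6) = 6 - 242/27 = -80/27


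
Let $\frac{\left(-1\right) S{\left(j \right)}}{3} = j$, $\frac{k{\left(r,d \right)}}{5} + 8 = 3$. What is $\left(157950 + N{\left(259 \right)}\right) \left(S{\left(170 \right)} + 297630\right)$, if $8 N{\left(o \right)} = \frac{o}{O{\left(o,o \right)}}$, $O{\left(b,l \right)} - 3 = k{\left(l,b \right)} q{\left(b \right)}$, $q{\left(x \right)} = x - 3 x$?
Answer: $\frac{607885646731260}{12953} \approx 4.693 \cdot 10^{10}$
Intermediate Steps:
$k{\left(r,d \right)} = -25$ ($k{\left(r,d \right)} = -40 + 5 \cdot 3 = -40 + 15 = -25$)
$q{\left(x \right)} = - 2 x$
$O{\left(b,l \right)} = 3 + 50 b$ ($O{\left(b,l \right)} = 3 - 25 \left(- 2 b\right) = 3 + 50 b$)
$S{\left(j \right)} = - 3 j$
$N{\left(o \right)} = \frac{o}{8 \left(3 + 50 o\right)}$ ($N{\left(o \right)} = \frac{o \frac{1}{3 + 50 o}}{8} = \frac{o}{8 \left(3 + 50 o\right)}$)
$\left(157950 + N{\left(259 \right)}\right) \left(S{\left(170 \right)} + 297630\right) = \left(157950 + \frac{1}{8} \cdot 259 \frac{1}{3 + 50 \cdot 259}\right) \left(\left(-3\right) 170 + 297630\right) = \left(157950 + \frac{1}{8} \cdot 259 \frac{1}{3 + 12950}\right) \left(-510 + 297630\right) = \left(157950 + \frac{1}{8} \cdot 259 \cdot \frac{1}{12953}\right) 297120 = \left(157950 + \frac{259}{103624}\right) 297120 = \frac{16367411059}{103624} \cdot 297120 = \frac{607885646731260}{12953}$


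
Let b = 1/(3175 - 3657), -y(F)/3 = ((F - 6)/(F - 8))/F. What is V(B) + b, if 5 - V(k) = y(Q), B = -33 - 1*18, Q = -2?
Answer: 9153/2410 ≈ 3.7979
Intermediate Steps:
B = -51 (B = -33 - 18 = -51)
y(F) = -3*(-6 + F)/(F*(-8 + F)) (y(F) = -3*(F - 6)/(F - 8)/F = -3*(-6 + F)/(-8 + F)/F = -3*(-6 + F)/(F*(-8 + F)))
V(k) = 19/5 (V(k) = 5 - 3*(6 - 1*(-2))/((-2)*(-8 - 2)) = 5 - 3*(-1)*(6 + 2)/(2*(-10)) = 5 - 3*(-1)*(-1)*8/(2*10) = 5 - 1*6/5 = 5 - 6/5 = 19/5)
b = -1/482 (b = 1/(-482) = -1/482 ≈ -0.0020747)
V(B) + b = 19/5 - 1/482 = 9153/2410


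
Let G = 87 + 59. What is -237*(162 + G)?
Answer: -72996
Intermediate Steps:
G = 146
-237*(162 + G) = -237*(162 + 146) = -237*308 = -72996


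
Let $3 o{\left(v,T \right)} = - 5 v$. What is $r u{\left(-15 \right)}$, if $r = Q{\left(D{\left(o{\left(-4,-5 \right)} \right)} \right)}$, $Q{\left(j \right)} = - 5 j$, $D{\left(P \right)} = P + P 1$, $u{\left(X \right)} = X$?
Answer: $1000$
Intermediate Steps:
$o{\left(v,T \right)} = - \frac{5 v}{3}$ ($o{\left(v,T \right)} = \frac{\left(-5\right) v}{3} = - \frac{5 v}{3}$)
$D{\left(P \right)} = 2 P$ ($D{\left(P \right)} = P + P = 2 P$)
$r = - \frac{200}{3}$ ($r = - 5 \cdot 2 \left(\left(- \frac{5}{3}\right) \left(-4\right)\right) = - 5 \cdot 2 \cdot \frac{20}{3} = \left(-5\right) \frac{40}{3} = - \frac{200}{3} \approx -66.667$)
$r u{\left(-15 \right)} = \left(- \frac{200}{3}\right) \left(-15\right) = 1000$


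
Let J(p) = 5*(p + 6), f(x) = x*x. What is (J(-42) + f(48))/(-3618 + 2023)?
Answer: -2124/1595 ≈ -1.3317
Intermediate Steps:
f(x) = x²
J(p) = 30 + 5*p (J(p) = 5*(6 + p) = 30 + 5*p)
(J(-42) + f(48))/(-3618 + 2023) = ((30 + 5*(-42)) + 48²)/(-3618 + 2023) = ((30 - 210) + 2304)/(-1595) = (-180 + 2304)*(-1/1595) = 2124*(-1/1595) = -2124/1595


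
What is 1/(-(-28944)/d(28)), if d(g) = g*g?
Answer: 49/1809 ≈ 0.027087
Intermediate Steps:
d(g) = g**2
1/(-(-28944)/d(28)) = 1/(-(-28944)/(28**2)) = 1/(-(-28944)/784) = 1/(-1*(-1809/49)) = 1/(1809/49) = 49/1809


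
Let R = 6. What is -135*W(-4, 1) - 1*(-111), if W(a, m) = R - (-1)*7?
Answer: -1644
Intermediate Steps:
W(a, m) = 13 (W(a, m) = 6 - (-1)*7 = 6 - 1*(-7) = 6 + 7 = 13)
-135*W(-4, 1) - 1*(-111) = -135*13 - 1*(-111) = -1755 + 111 = -1644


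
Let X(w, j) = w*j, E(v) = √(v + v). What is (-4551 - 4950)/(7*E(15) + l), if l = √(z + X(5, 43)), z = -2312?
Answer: -9501/(7*√30 + 3*I*√233) ≈ -102.12 + 121.97*I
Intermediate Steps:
E(v) = √2*√v (E(v) = √(2*v) = √2*√v)
X(w, j) = j*w
l = 3*I*√233 (l = √(-2312 + 43*5) = √(-2312 + 215) = √(-2097) = 3*I*√233 ≈ 45.793*I)
(-4551 - 4950)/(7*E(15) + l) = (-4551 - 4950)/(7*(√2*√15) + 3*I*√233) = -9501/(7*√30 + 3*I*√233)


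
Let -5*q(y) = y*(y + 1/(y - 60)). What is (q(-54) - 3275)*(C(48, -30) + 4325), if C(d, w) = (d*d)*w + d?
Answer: 23732235886/95 ≈ 2.4981e+8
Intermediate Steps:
q(y) = -y*(y + 1/(-60 + y))/5 (q(y) = -y*(y + 1/(y - 60))/5 = -y*(y + 1/(-60 + y))/5)
C(d, w) = d + w*d² (C(d, w) = d²*w + d = w*d² + d = d + w*d²)
(q(-54) - 3275)*(C(48, -30) + 4325) = ((⅕)*(-54)*(-1 - 1*(-54)² + 60*(-54))/(-60 - 54) - 3275)*(48*(1 + 48*(-30)) + 4325) = ((⅕)*(-54)*(-1 - 1*2916 - 3240)/(-114) - 3275)*(48*(1 - 1440) + 4325) = ((⅕)*(-54)*(-1/114)*(-1 - 2916 - 3240) - 3275)*(48*(-1439) + 4325) = ((⅕)*(-54)*(-1/114)*(-6157) - 3275)*(-69072 + 4325) = (-55413/95 - 3275)*(-64747) = -366538/95*(-64747) = 23732235886/95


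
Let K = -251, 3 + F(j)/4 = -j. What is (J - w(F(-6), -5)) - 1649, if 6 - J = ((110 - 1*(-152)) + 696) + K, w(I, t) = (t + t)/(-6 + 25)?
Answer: -44640/19 ≈ -2349.5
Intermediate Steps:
F(j) = -12 - 4*j (F(j) = -12 + 4*(-j) = -12 - 4*j)
w(I, t) = 2*t/19 (w(I, t) = (2*t)/19 = (2*t)*(1/19) = 2*t/19)
J = -701 (J = 6 - (((110 - 1*(-152)) + 696) - 251) = 6 - (((110 + 152) + 696) - 251) = 6 - ((262 + 696) - 251) = 6 - (958 - 251) = 6 - 1*707 = 6 - 707 = -701)
(J - w(F(-6), -5)) - 1649 = (-701 - 2*(-5)/19) - 1649 = (-701 - 1*(-10/19)) - 1649 = (-701 + 10/19) - 1649 = -13309/19 - 1649 = -44640/19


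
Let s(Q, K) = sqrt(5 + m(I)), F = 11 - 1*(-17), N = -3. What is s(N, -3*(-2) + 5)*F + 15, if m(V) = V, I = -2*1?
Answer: 15 + 28*sqrt(3) ≈ 63.497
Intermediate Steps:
I = -2
F = 28 (F = 11 + 17 = 28)
s(Q, K) = sqrt(3) (s(Q, K) = sqrt(5 - 2) = sqrt(3))
s(N, -3*(-2) + 5)*F + 15 = sqrt(3)*28 + 15 = 28*sqrt(3) + 15 = 15 + 28*sqrt(3)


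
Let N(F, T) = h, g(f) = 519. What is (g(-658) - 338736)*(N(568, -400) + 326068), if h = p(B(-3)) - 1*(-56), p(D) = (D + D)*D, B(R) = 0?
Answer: -110300680908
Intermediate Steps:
p(D) = 2*D² (p(D) = (2*D)*D = 2*D²)
h = 56 (h = 2*0² - 1*(-56) = 2*0 + 56 = 0 + 56 = 56)
N(F, T) = 56
(g(-658) - 338736)*(N(568, -400) + 326068) = (519 - 338736)*(56 + 326068) = -338217*326124 = -110300680908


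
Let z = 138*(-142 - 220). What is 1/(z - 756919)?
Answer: -1/806875 ≈ -1.2394e-6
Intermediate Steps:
z = -49956 (z = 138*(-362) = -49956)
1/(z - 756919) = 1/(-49956 - 756919) = 1/(-806875) = -1/806875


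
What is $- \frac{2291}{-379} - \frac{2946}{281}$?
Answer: $- \frac{472763}{106499} \approx -4.4391$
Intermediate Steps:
$- \frac{2291}{-379} - \frac{2946}{281} = \left(-2291\right) \left(- \frac{1}{379}\right) - \frac{2946}{281} = \frac{2291}{379} - \frac{2946}{281} = - \frac{472763}{106499}$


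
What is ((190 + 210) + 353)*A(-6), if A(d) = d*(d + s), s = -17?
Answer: 103914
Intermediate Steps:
A(d) = d*(-17 + d) (A(d) = d*(d - 17) = d*(-17 + d))
((190 + 210) + 353)*A(-6) = ((190 + 210) + 353)*(-6*(-17 - 6)) = (400 + 353)*(-6*(-23)) = 753*138 = 103914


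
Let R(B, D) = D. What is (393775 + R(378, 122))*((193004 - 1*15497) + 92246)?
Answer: 106254897441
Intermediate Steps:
(393775 + R(378, 122))*((193004 - 1*15497) + 92246) = (393775 + 122)*((193004 - 1*15497) + 92246) = 393897*((193004 - 15497) + 92246) = 393897*(177507 + 92246) = 393897*269753 = 106254897441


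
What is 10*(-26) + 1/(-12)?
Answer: -3121/12 ≈ -260.08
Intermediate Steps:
10*(-26) + 1/(-12) = -260 - 1/12 = -3121/12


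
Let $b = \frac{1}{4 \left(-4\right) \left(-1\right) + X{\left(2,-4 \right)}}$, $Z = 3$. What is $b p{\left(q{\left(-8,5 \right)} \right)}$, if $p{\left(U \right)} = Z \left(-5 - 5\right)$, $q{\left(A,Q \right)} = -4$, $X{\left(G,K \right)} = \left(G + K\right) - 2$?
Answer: $- \frac{5}{2} \approx -2.5$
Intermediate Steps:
$X{\left(G,K \right)} = -2 + G + K$
$b = \frac{1}{12}$ ($b = \frac{1}{4 \left(-4\right) \left(-1\right) - 4} = \frac{1}{\left(-16\right) \left(-1\right) - 4} = \frac{1}{16 - 4} = \frac{1}{12} \approx 0.083333$)
$p{\left(U \right)} = -30$ ($p{\left(U \right)} = 3 \left(-5 - 5\right) = 3 \left(-10\right) = -30$)
$b p{\left(q{\left(-8,5 \right)} \right)} = \frac{1}{12} \left(-30\right) = - \frac{5}{2}$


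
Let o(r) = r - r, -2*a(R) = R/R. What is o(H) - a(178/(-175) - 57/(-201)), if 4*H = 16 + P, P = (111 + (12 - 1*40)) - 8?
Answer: ½ ≈ 0.50000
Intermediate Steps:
P = 75 (P = (111 + (12 - 40)) - 8 = (111 - 28) - 8 = 83 - 8 = 75)
a(R) = -½ (a(R) = -R/(2*R) = -½*1 = -½)
H = 91/4 (H = (16 + 75)/4 = (¼)*91 = 91/4 ≈ 22.750)
o(r) = 0
o(H) - a(178/(-175) - 57/(-201)) = 0 - 1*(-½) = 0 + ½ = ½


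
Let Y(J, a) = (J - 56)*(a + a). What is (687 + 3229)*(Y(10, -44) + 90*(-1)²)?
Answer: 16204408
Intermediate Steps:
Y(J, a) = 2*a*(-56 + J) (Y(J, a) = (-56 + J)*(2*a) = 2*a*(-56 + J))
(687 + 3229)*(Y(10, -44) + 90*(-1)²) = (687 + 3229)*(2*(-44)*(-56 + 10) + 90*(-1)²) = 3916*(2*(-44)*(-46) + 90*1) = 3916*(4048 + 90) = 3916*4138 = 16204408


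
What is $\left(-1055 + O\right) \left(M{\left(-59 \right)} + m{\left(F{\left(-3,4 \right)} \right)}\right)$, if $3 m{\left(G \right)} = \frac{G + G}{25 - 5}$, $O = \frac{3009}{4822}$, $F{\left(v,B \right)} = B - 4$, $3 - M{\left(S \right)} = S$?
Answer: $- \frac{157610231}{2411} \approx -65371.0$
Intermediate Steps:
$M{\left(S \right)} = 3 - S$
$F{\left(v,B \right)} = -4 + B$ ($F{\left(v,B \right)} = B - 4 = -4 + B$)
$O = \frac{3009}{4822}$ ($O = 3009 \cdot \frac{1}{4822} = \frac{3009}{4822} \approx 0.62401$)
$m{\left(G \right)} = \frac{G}{30}$ ($m{\left(G \right)} = \frac{\left(G + G\right) \frac{1}{25 - 5}}{3} = \frac{2 G \frac{1}{20}}{3} = \frac{\frac{1}{10} G}{3} = \frac{G}{30}$)
$\left(-1055 + O\right) \left(M{\left(-59 \right)} + m{\left(F{\left(-3,4 \right)} \right)}\right) = \left(-1055 + \frac{3009}{4822}\right) \left(\left(3 - -59\right) + \frac{-4 + 4}{30}\right) = - \frac{5084201 \left(\left(3 + 59\right) + \frac{1}{30} \cdot 0\right)}{4822} = - \frac{5084201 \left(62 + 0\right)}{4822} = \left(- \frac{5084201}{4822}\right) 62 = - \frac{157610231}{2411}$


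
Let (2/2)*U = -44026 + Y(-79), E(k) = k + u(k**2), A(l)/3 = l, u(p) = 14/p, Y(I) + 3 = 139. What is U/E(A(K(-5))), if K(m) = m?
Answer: 9875250/3361 ≈ 2938.2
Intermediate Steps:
Y(I) = 136 (Y(I) = -3 + 139 = 136)
A(l) = 3*l
E(k) = k + 14/k**2 (E(k) = k + 14/(k**2) = k + 14/k**2)
U = -43890 (U = -44026 + 136 = -43890)
U/E(A(K(-5))) = -43890/(3*(-5) + 14/(3*(-5))**2) = -43890/(-15 + 14/(-15)**2) = -43890/(-15 + 14*(1/225)) = -43890/(-15 + 14/225) = -43890/(-3361/225) = -43890*(-225/3361) = 9875250/3361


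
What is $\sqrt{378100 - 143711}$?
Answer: $\sqrt{234389} \approx 484.14$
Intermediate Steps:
$\sqrt{378100 - 143711} = \sqrt{234389}$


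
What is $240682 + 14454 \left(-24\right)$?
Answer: $-106214$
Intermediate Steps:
$240682 + 14454 \left(-24\right) = 240682 - 346896 = -106214$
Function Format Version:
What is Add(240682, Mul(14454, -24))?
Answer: -106214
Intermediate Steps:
Add(240682, Mul(14454, -24)) = Add(240682, -346896) = -106214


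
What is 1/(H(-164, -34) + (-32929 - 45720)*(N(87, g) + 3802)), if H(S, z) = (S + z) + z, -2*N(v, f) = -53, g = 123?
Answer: -2/602215857 ≈ -3.3211e-9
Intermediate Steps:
N(v, f) = 53/2 (N(v, f) = -1/2*(-53) = 53/2)
H(S, z) = S + 2*z
1/(H(-164, -34) + (-32929 - 45720)*(N(87, g) + 3802)) = 1/((-164 + 2*(-34)) + (-32929 - 45720)*(53/2 + 3802)) = 1/((-164 - 68) - 78649*7657/2) = 1/(-232 - 602215393/2) = 1/(-602215857/2) = -2/602215857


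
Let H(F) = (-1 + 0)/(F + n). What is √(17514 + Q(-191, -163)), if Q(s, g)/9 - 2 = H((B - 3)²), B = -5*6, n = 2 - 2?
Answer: √2121371/11 ≈ 132.41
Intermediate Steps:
n = 0
B = -30
H(F) = -1/F (H(F) = (-1 + 0)/(F + 0) = -1/F)
Q(s, g) = 2177/121 (Q(s, g) = 18 + 9*(-1/((-30 - 3)²)) = 18 + 9*(-1/((-33)²)) = 18 + 9*(-1/1089) = 18 - 1/121 = 2177/121)
√(17514 + Q(-191, -163)) = √(17514 + 2177/121) = √(2121371/121) = √2121371/11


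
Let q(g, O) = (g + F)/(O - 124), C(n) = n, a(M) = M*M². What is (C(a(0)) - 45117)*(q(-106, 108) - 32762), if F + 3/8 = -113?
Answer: 189120583377/128 ≈ 1.4775e+9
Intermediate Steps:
a(M) = M³
F = -907/8 (F = -3/8 - 113 = -907/8 ≈ -113.38)
q(g, O) = (-907/8 + g)/(-124 + O) (q(g, O) = (g - 907/8)/(O - 124) = (-907/8 + g)/(-124 + O))
(C(a(0)) - 45117)*(q(-106, 108) - 32762) = (0³ - 45117)*((-907/8 - 106)/(-124 + 108) - 32762) = (0 - 45117)*(-1755/8/(-16) - 32762) = -45117*(-1/16*(-1755/8) - 32762) = -45117*(1755/128 - 32762) = -45117*(-4191781/128) = 189120583377/128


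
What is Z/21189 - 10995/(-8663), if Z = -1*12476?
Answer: 124893467/183560307 ≈ 0.68040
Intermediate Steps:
Z = -12476
Z/21189 - 10995/(-8663) = -12476/21189 - 10995/(-8663) = -12476*1/21189 - 10995*(-1/8663) = -12476/21189 + 10995/8663 = 124893467/183560307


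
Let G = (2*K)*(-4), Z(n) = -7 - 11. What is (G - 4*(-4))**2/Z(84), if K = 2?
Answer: 0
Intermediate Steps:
Z(n) = -18
G = -16 (G = (2*2)*(-4) = 4*(-4) = -16)
(G - 4*(-4))**2/Z(84) = (-16 - 4*(-4))**2/(-18) = (-16 + 16)**2*(-1/18) = 0**2*(-1/18) = 0*(-1/18) = 0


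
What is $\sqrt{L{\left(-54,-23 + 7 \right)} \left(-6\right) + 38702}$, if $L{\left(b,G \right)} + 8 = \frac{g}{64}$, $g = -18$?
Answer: $\frac{\sqrt{620027}}{4} \approx 196.85$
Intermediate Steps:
$L{\left(b,G \right)} = - \frac{265}{32}$ ($L{\left(b,G \right)} = -8 - \frac{18}{64} = -8 - \frac{9}{32} = - \frac{265}{32}$)
$\sqrt{L{\left(-54,-23 + 7 \right)} \left(-6\right) + 38702} = \sqrt{\left(- \frac{265}{32}\right) \left(-6\right) + 38702} = \sqrt{\frac{795}{16} + 38702} = \sqrt{\frac{620027}{16}} = \frac{\sqrt{620027}}{4}$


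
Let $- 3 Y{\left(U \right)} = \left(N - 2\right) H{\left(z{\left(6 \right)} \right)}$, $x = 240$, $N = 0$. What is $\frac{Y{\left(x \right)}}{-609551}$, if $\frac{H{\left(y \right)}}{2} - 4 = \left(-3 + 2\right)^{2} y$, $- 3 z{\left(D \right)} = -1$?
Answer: $- \frac{52}{5485959} \approx -9.4787 \cdot 10^{-6}$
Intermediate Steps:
$z{\left(D \right)} = \frac{1}{3}$ ($z{\left(D \right)} = \left(- \frac{1}{3}\right) \left(-1\right) = \frac{1}{3}$)
$H{\left(y \right)} = 8 + 2 y$ ($H{\left(y \right)} = 8 + 2 \left(-3 + 2\right)^{2} y = 8 + 2 \left(-1\right)^{2} y = 8 + 2 \cdot 1 y = 8 + 2 y$)
$Y{\left(U \right)} = \frac{52}{9}$ ($Y{\left(U \right)} = - \frac{\left(0 - 2\right) \left(8 + 2 \cdot \frac{1}{3}\right)}{3} = - \frac{\left(-2\right) \left(8 + \frac{2}{3}\right)}{3} = - \frac{\left(-2\right) \frac{26}{3}}{3} = \left(- \frac{1}{3}\right) \left(- \frac{52}{3}\right) = \frac{52}{9}$)
$\frac{Y{\left(x \right)}}{-609551} = \frac{52}{9 \left(-609551\right)} = \frac{52}{9} \left(- \frac{1}{609551}\right) = - \frac{52}{5485959}$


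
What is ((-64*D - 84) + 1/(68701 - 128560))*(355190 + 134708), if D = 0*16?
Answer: -2463284057986/59859 ≈ -4.1151e+7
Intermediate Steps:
D = 0
((-64*D - 84) + 1/(68701 - 128560))*(355190 + 134708) = ((-64*0 - 84) + 1/(68701 - 128560))*(355190 + 134708) = ((0 - 84) + 1/(-59859))*489898 = (-84 - 1/59859)*489898 = -5028157/59859*489898 = -2463284057986/59859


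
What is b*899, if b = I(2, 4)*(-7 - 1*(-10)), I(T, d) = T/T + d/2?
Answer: 8091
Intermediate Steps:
I(T, d) = 1 + d/2 (I(T, d) = 1 + d*(½) = 1 + d/2)
b = 9 (b = (1 + (½)*4)*(-7 - 1*(-10)) = (1 + 2)*(-7 + 10) = 3*3 = 9)
b*899 = 9*899 = 8091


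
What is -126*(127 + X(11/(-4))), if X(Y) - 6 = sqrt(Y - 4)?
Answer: -16758 - 189*I*sqrt(3) ≈ -16758.0 - 327.36*I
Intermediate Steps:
X(Y) = 6 + sqrt(-4 + Y) (X(Y) = 6 + sqrt(Y - 4) = 6 + sqrt(-4 + Y))
-126*(127 + X(11/(-4))) = -126*(127 + (6 + sqrt(-4 + 11/(-4)))) = -126*(127 + (6 + sqrt(-4 + 11*(-1/4)))) = -126*(127 + (6 + sqrt(-4 - 11/4))) = -126*(127 + (6 + sqrt(-27/4))) = -126*(127 + (6 + 3*I*sqrt(3)/2)) = -126*(133 + 3*I*sqrt(3)/2) = -16758 - 189*I*sqrt(3)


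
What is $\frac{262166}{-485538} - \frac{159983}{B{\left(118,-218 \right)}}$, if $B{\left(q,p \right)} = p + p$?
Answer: $\frac{38781760739}{105847284} \approx 366.39$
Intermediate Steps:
$B{\left(q,p \right)} = 2 p$
$\frac{262166}{-485538} - \frac{159983}{B{\left(118,-218 \right)}} = \frac{262166}{-485538} - \frac{159983}{2 \left(-218\right)} = 262166 \left(- \frac{1}{485538}\right) - \frac{159983}{-436} = - \frac{131083}{242769} - - \frac{159983}{436} = - \frac{131083}{242769} + \frac{159983}{436} = \frac{38781760739}{105847284}$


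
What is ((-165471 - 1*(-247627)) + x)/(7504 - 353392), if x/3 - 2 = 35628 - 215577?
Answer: 457685/345888 ≈ 1.3232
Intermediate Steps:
x = -539841 (x = 6 + 3*(35628 - 215577) = 6 + 3*(-179949) = 6 - 539847 = -539841)
((-165471 - 1*(-247627)) + x)/(7504 - 353392) = ((-165471 - 1*(-247627)) - 539841)/(7504 - 353392) = ((-165471 + 247627) - 539841)/(-345888) = (82156 - 539841)*(-1/345888) = -457685*(-1/345888) = 457685/345888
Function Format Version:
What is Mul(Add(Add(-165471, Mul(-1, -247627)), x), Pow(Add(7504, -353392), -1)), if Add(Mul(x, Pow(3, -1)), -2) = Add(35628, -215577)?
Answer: Rational(457685, 345888) ≈ 1.3232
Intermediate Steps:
x = -539841 (x = Add(6, Mul(3, Add(35628, -215577))) = Add(6, Mul(3, -179949)) = Add(6, -539847) = -539841)
Mul(Add(Add(-165471, Mul(-1, -247627)), x), Pow(Add(7504, -353392), -1)) = Mul(Add(Add(-165471, Mul(-1, -247627)), -539841), Pow(Add(7504, -353392), -1)) = Mul(Add(Add(-165471, 247627), -539841), Pow(-345888, -1)) = Mul(Add(82156, -539841), Rational(-1, 345888)) = Mul(-457685, Rational(-1, 345888)) = Rational(457685, 345888)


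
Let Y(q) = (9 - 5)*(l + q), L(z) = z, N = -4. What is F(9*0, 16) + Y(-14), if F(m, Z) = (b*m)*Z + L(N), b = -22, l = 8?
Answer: -28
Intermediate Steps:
Y(q) = 32 + 4*q (Y(q) = (9 - 5)*(8 + q) = 4*(8 + q) = 32 + 4*q)
F(m, Z) = -4 - 22*Z*m (F(m, Z) = (-22*m)*Z - 4 = -22*Z*m - 4 = -4 - 22*Z*m)
F(9*0, 16) + Y(-14) = (-4 - 22*16*9*0) + (32 + 4*(-14)) = (-4 - 22*16*0) + (32 - 56) = (-4 + 0) - 24 = -4 - 24 = -28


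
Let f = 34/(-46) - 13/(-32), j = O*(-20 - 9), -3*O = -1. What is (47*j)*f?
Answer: 333935/2208 ≈ 151.24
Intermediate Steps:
O = 1/3 (O = -1/3*(-1) = 1/3 ≈ 0.33333)
j = -29/3 (j = (-20 - 9)/3 = (1/3)*(-29) = -29/3 ≈ -9.6667)
f = -245/736 (f = 34*(-1/46) - 13*(-1/32) = -17/23 + 13/32 = -245/736 ≈ -0.33288)
(47*j)*f = (47*(-29/3))*(-245/736) = -1363/3*(-245/736) = 333935/2208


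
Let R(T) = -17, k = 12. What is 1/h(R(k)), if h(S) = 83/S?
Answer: -17/83 ≈ -0.20482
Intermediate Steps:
1/h(R(k)) = 1/(83/(-17)) = 1/(83*(-1/17)) = 1/(-83/17) = -17/83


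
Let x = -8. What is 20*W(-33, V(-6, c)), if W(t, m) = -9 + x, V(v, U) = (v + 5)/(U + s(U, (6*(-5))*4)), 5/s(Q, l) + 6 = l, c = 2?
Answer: -340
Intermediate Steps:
s(Q, l) = 5/(-6 + l)
V(v, U) = (5 + v)/(-5/126 + U) (V(v, U) = (v + 5)/(U + 5/(-6 + (6*(-5))*4)) = (5 + v)/(U + 5/(-6 - 30*4)) = (5 + v)/(U + 5/(-6 - 120)) = (5 + v)/(U + 5/(-126)) = (5 + v)/(U + 5*(-1/126)) = (5 + v)/(U - 5/126) = (5 + v)/(-5/126 + U))
W(t, m) = -17 (W(t, m) = -9 - 8 = -17)
20*W(-33, V(-6, c)) = 20*(-17) = -340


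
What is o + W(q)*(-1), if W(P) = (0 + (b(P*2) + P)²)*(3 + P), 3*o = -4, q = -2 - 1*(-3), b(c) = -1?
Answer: -4/3 ≈ -1.3333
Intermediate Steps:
q = 1 (q = -2 + 3 = 1)
o = -4/3 (o = (⅓)*(-4) = -4/3 ≈ -1.3333)
W(P) = (-1 + P)²*(3 + P) (W(P) = (0 + (-1 + P)²)*(3 + P) = (-1 + P)²*(3 + P))
o + W(q)*(-1) = -4/3 + ((-1 + 1)²*(3 + 1))*(-1) = -4/3 + (0²*4)*(-1) = -4/3 + (0*4)*(-1) = -4/3 + 0*(-1) = -4/3 + 0 = -4/3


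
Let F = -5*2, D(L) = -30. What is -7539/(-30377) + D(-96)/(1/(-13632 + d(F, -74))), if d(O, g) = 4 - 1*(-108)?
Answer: 12320918739/30377 ≈ 4.0560e+5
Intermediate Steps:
F = -10
d(O, g) = 112 (d(O, g) = 4 + 108 = 112)
-7539/(-30377) + D(-96)/(1/(-13632 + d(F, -74))) = -7539/(-30377) - 30/(1/(-13632 + 112)) = -7539*(-1/30377) - 30/(1/(-13520)) = 7539/30377 - 30/(-1/13520) = 7539/30377 - 30*(-13520) = 7539/30377 + 405600 = 12320918739/30377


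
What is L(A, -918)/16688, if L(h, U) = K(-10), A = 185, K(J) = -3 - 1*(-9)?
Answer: 3/8344 ≈ 0.00035954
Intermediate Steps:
K(J) = 6 (K(J) = -3 + 9 = 6)
L(h, U) = 6
L(A, -918)/16688 = 6/16688 = 6*(1/16688) = 3/8344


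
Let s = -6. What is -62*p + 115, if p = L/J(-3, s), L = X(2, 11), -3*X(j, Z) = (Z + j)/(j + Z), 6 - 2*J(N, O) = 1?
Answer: 1849/15 ≈ 123.27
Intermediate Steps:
J(N, O) = 5/2 (J(N, O) = 3 - ½*1 = 3 - ½ = 5/2)
X(j, Z) = -⅓ (X(j, Z) = -(Z + j)/(3*(j + Z)) = -(Z + j)/(3*(Z + j)) = -⅓*1 = -⅓)
L = -⅓ ≈ -0.33333
p = -2/15 (p = -1/(3*5/2) = -⅓*⅖ = -2/15 ≈ -0.13333)
-62*p + 115 = -62*(-2/15) + 115 = 124/15 + 115 = 1849/15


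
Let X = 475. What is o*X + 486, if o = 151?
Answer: 72211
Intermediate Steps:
o*X + 486 = 151*475 + 486 = 71725 + 486 = 72211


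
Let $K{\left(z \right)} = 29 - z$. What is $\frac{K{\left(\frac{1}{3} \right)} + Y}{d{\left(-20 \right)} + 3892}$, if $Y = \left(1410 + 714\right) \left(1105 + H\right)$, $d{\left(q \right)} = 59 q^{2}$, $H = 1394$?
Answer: $\frac{100783}{522} \approx 193.07$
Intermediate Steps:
$Y = 5307876$ ($Y = \left(1410 + 714\right) \left(1105 + 1394\right) = 2124 \cdot 2499 = 5307876$)
$\frac{K{\left(\frac{1}{3} \right)} + Y}{d{\left(-20 \right)} + 3892} = \frac{\left(29 - \frac{1}{3}\right) + 5307876}{59 \left(-20\right)^{2} + 3892} = \frac{\left(29 - \frac{1}{3}\right) + 5307876}{59 \cdot 400 + 3892} = \frac{\left(29 - \frac{1}{3}\right) + 5307876}{23600 + 3892} = \frac{\frac{86}{3} + 5307876}{27492} = \frac{15923714}{3} \cdot \frac{1}{27492} = \frac{100783}{522}$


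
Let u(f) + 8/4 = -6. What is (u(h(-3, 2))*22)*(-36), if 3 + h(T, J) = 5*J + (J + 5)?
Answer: 6336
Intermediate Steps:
h(T, J) = 2 + 6*J (h(T, J) = -3 + (5*J + (J + 5)) = -3 + (5*J + (5 + J)) = -3 + (5 + 6*J) = 2 + 6*J)
u(f) = -8 (u(f) = -2 - 6 = -8)
(u(h(-3, 2))*22)*(-36) = -8*22*(-36) = -176*(-36) = 6336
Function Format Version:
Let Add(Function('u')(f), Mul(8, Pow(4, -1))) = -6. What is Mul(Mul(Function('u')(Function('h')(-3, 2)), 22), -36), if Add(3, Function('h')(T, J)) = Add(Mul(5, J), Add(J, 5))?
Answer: 6336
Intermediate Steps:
Function('h')(T, J) = Add(2, Mul(6, J)) (Function('h')(T, J) = Add(-3, Add(Mul(5, J), Add(J, 5))) = Add(-3, Add(Mul(5, J), Add(5, J))) = Add(-3, Add(5, Mul(6, J))) = Add(2, Mul(6, J)))
Function('u')(f) = -8 (Function('u')(f) = Add(-2, -6) = -8)
Mul(Mul(Function('u')(Function('h')(-3, 2)), 22), -36) = Mul(Mul(-8, 22), -36) = Mul(-176, -36) = 6336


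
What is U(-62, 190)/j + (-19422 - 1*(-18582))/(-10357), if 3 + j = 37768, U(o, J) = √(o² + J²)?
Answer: 840/10357 + 2*√9986/37765 ≈ 0.086397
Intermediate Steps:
U(o, J) = √(J² + o²)
j = 37765 (j = -3 + 37768 = 37765)
U(-62, 190)/j + (-19422 - 1*(-18582))/(-10357) = √(190² + (-62)²)/37765 + (-19422 - 1*(-18582))/(-10357) = √(36100 + 3844)*(1/37765) + (-19422 + 18582)*(-1/10357) = √39944*(1/37765) - 840*(-1/10357) = (2*√9986)*(1/37765) + 840/10357 = 2*√9986/37765 + 840/10357 = 840/10357 + 2*√9986/37765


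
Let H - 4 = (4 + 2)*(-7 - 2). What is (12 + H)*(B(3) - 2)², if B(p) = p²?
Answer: -1862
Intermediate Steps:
H = -50 (H = 4 + (4 + 2)*(-7 - 2) = 4 + 6*(-9) = 4 - 54 = -50)
(12 + H)*(B(3) - 2)² = (12 - 50)*(3² - 2)² = -38*(9 - 2)² = -38*7² = -38*49 = -1862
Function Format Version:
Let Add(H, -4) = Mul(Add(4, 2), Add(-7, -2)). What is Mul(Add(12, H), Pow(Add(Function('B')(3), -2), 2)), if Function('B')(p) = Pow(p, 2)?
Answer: -1862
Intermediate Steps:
H = -50 (H = Add(4, Mul(Add(4, 2), Add(-7, -2))) = Add(4, Mul(6, -9)) = Add(4, -54) = -50)
Mul(Add(12, H), Pow(Add(Function('B')(3), -2), 2)) = Mul(Add(12, -50), Pow(Add(Pow(3, 2), -2), 2)) = Mul(-38, Pow(Add(9, -2), 2)) = Mul(-38, Pow(7, 2)) = Mul(-38, 49) = -1862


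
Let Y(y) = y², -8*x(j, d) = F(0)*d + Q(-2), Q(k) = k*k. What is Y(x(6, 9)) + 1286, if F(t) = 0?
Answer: 5145/4 ≈ 1286.3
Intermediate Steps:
Q(k) = k²
x(j, d) = -½ (x(j, d) = -(0*d + (-2)²)/8 = -(0 + 4)/8 = -⅛*4 = -½)
Y(x(6, 9)) + 1286 = (-½)² + 1286 = ¼ + 1286 = 5145/4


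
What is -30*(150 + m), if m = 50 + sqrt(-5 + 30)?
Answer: -6150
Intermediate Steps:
m = 55 (m = 50 + sqrt(25) = 50 + 5 = 55)
-30*(150 + m) = -30*(150 + 55) = -30*205 = -6150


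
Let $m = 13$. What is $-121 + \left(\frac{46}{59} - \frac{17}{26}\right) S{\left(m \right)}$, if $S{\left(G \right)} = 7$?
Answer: $- \frac{184263}{1534} \approx -120.12$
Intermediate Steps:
$-121 + \left(\frac{46}{59} - \frac{17}{26}\right) S{\left(m \right)} = -121 + \left(\frac{46}{59} - \frac{17}{26}\right) 7 = -121 + \frac{193}{1534} \cdot 7 = -121 + \frac{1351}{1534} = - \frac{184263}{1534}$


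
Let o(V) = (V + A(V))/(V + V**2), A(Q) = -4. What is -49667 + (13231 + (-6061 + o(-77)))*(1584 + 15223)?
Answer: 100701458747/836 ≈ 1.2046e+8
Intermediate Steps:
o(V) = (-4 + V)/(V + V**2) (o(V) = (V - 4)/(V + V**2) = (-4 + V)/(V + V**2))
-49667 + (13231 + (-6061 + o(-77)))*(1584 + 15223) = -49667 + (13231 + (-6061 + (-4 - 77)/((-77)*(1 - 77))))*(1584 + 15223) = -49667 + (13231 + (-6061 - 1/77*(-81)/(-76)))*16807 = -49667 + (13231 + (-6061 - 1/77*(-1/76)*(-81)))*16807 = -49667 + (13231 + (-6061 - 81/5852))*16807 = -49667 + (13231 - 35469053/5852)*16807 = -49667 + (41958759/5852)*16807 = -49667 + 100742980359/836 = 100701458747/836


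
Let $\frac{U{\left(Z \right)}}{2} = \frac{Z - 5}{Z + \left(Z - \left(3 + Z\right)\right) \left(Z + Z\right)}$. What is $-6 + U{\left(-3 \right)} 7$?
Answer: $- \frac{202}{15} \approx -13.467$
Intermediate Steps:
$U{\left(Z \right)} = - \frac{2 \left(-5 + Z\right)}{5 Z}$ ($U{\left(Z \right)} = 2 \frac{Z - 5}{Z + \left(Z - \left(3 + Z\right)\right) \left(Z + Z\right)} = 2 \frac{-5 + Z}{Z - 3 \cdot 2 Z} = 2 \frac{-5 + Z}{Z - 6 Z} = 2 \frac{-5 + Z}{\left(-5\right) Z} = 2 \left(-5 + Z\right) \left(- \frac{1}{5 Z}\right) = 2 \left(- \frac{-5 + Z}{5 Z}\right) = - \frac{2 \left(-5 + Z\right)}{5 Z}$)
$-6 + U{\left(-3 \right)} 7 = -6 + \left(- \frac{2}{5} + \frac{2}{-3}\right) 7 = -6 + \left(- \frac{2}{5} + 2 \left(- \frac{1}{3}\right)\right) 7 = -6 + \left(- \frac{2}{5} - \frac{2}{3}\right) 7 = -6 - \frac{112}{15} = - \frac{202}{15}$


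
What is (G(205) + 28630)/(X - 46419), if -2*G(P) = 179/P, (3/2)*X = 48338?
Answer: -35214363/17458210 ≈ -2.0171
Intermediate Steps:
X = 96676/3 (X = (⅔)*48338 = 96676/3 ≈ 32225.)
G(P) = -179/(2*P)
(G(205) + 28630)/(X - 46419) = (-179/2/205 + 28630)/(96676/3 - 46419) = (-179/2*1/205 + 28630)/(-42581/3) = (-179/410 + 28630)*(-3/42581) = (11738121/410)*(-3/42581) = -35214363/17458210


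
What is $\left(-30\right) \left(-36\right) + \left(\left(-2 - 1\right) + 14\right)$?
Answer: $1091$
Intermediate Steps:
$\left(-30\right) \left(-36\right) + \left(\left(-2 - 1\right) + 14\right) = 1080 + \left(-3 + 14\right) = 1080 + 11 = 1091$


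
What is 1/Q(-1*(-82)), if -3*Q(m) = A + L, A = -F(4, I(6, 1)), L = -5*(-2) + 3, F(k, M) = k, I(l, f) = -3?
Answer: -1/3 ≈ -0.33333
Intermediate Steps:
L = 13 (L = 10 + 3 = 13)
A = -4 (A = -1*4 = -4)
Q(m) = -3 (Q(m) = -(-4 + 13)/3 = -1/3*9 = -3)
1/Q(-1*(-82)) = 1/(-3) = -1/3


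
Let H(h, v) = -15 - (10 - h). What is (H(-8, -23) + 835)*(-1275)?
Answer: -1022550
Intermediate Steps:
H(h, v) = -25 + h (H(h, v) = -15 + (-10 + h) = -25 + h)
(H(-8, -23) + 835)*(-1275) = ((-25 - 8) + 835)*(-1275) = (-33 + 835)*(-1275) = 802*(-1275) = -1022550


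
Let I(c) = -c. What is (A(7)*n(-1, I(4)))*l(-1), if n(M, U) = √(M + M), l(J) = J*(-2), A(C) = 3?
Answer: 6*I*√2 ≈ 8.4853*I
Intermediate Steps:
l(J) = -2*J
n(M, U) = √2*√M (n(M, U) = √(2*M) = √2*√M)
(A(7)*n(-1, I(4)))*l(-1) = (3*(√2*√(-1)))*(-2*(-1)) = (3*(√2*I))*2 = (3*(I*√2))*2 = (3*I*√2)*2 = 6*I*√2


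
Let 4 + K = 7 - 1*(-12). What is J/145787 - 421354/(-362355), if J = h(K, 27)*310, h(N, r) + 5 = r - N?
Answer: 62214245948/52826648385 ≈ 1.1777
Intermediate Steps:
K = 15 (K = -4 + (7 - 1*(-12)) = -4 + (7 + 12) = -4 + 19 = 15)
h(N, r) = -5 + r - N (h(N, r) = -5 + (r - N) = -5 + r - N)
J = 2170 (J = (-5 + 27 - 1*15)*310 = (-5 + 27 - 15)*310 = 7*310 = 2170)
J/145787 - 421354/(-362355) = 2170/145787 - 421354/(-362355) = 2170*(1/145787) - 421354*(-1/362355) = 2170/145787 + 421354/362355 = 62214245948/52826648385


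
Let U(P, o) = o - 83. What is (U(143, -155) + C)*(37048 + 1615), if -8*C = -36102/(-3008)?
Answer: -111413891221/12032 ≈ -9.2598e+6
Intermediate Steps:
U(P, o) = -83 + o
C = -18051/12032 (C = -(-18051)/(4*(-3008)) = -(-18051)*(-1)/(4*3008) = -⅛*18051/1504 = -18051/12032 ≈ -1.5002)
(U(143, -155) + C)*(37048 + 1615) = ((-83 - 155) - 18051/12032)*(37048 + 1615) = (-238 - 18051/12032)*38663 = -2881667/12032*38663 = -111413891221/12032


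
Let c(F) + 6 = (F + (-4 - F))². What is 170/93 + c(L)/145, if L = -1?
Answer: 5116/2697 ≈ 1.8969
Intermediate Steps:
c(F) = 10 (c(F) = -6 + (F + (-4 - F))² = -6 + (-4)² = -6 + 16 = 10)
170/93 + c(L)/145 = 170/93 + 10/145 = 170*(1/93) + 10*(1/145) = 170/93 + 2/29 = 5116/2697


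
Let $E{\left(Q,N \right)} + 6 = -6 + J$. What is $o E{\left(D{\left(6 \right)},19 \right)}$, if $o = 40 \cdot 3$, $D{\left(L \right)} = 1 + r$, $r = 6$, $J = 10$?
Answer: $-240$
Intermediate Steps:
$D{\left(L \right)} = 7$ ($D{\left(L \right)} = 1 + 6 = 7$)
$o = 120$
$E{\left(Q,N \right)} = -2$ ($E{\left(Q,N \right)} = -6 + \left(-6 + 10\right) = -6 + 4 = -2$)
$o E{\left(D{\left(6 \right)},19 \right)} = 120 \left(-2\right) = -240$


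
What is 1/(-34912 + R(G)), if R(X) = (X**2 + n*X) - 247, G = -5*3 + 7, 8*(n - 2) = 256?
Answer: -1/35367 ≈ -2.8275e-5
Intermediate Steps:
n = 34 (n = 2 + (1/8)*256 = 2 + 32 = 34)
G = -8 (G = -15 + 7 = -8)
R(X) = -247 + X**2 + 34*X (R(X) = (X**2 + 34*X) - 247 = -247 + X**2 + 34*X)
1/(-34912 + R(G)) = 1/(-34912 + (-247 + (-8)**2 + 34*(-8))) = 1/(-34912 + (-247 + 64 - 272)) = 1/(-34912 - 455) = 1/(-35367) = -1/35367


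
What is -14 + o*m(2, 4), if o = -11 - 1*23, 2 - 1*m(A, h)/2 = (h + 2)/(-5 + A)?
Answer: -286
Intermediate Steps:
m(A, h) = 4 - 2*(2 + h)/(-5 + A) (m(A, h) = 4 - 2*(h + 2)/(-5 + A) = 4 - 2*(2 + h)/(-5 + A))
o = -34 (o = -11 - 23 = -34)
-14 + o*m(2, 4) = -14 - 68*(-12 - 1*4 + 2*2)/(-5 + 2) = -14 - 68*(-12 - 4 + 4)/(-3) = -14 - 68*(-1)*(-12)/3 = -14 - 34*8 = -14 - 272 = -286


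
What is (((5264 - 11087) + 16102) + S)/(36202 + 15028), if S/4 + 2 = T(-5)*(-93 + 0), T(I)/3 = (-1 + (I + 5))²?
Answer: 1831/10246 ≈ 0.17870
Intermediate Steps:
T(I) = 3*(4 + I)² (T(I) = 3*(-1 + (I + 5))² = 3*(-1 + (5 + I))² = 3*(4 + I)²)
S = -1124 (S = -8 + 4*((3*(4 - 5)²)*(-93 + 0)) = -8 + 4*((3*(-1)²)*(-93)) = -8 + 4*((3*1)*(-93)) = -8 + 4*(3*(-93)) = -8 + 4*(-279) = -8 - 1116 = -1124)
(((5264 - 11087) + 16102) + S)/(36202 + 15028) = (((5264 - 11087) + 16102) - 1124)/(36202 + 15028) = ((-5823 + 16102) - 1124)/51230 = (10279 - 1124)*(1/51230) = 9155*(1/51230) = 1831/10246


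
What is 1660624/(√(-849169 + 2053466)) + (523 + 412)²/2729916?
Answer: 874225/2729916 + 1660624*√1204297/1204297 ≈ 1513.5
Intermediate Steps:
1660624/(√(-849169 + 2053466)) + (523 + 412)²/2729916 = 1660624/(√1204297) + 935²*(1/2729916) = 1660624*(√1204297/1204297) + 874225*(1/2729916) = 1660624*√1204297/1204297 + 874225/2729916 = 874225/2729916 + 1660624*√1204297/1204297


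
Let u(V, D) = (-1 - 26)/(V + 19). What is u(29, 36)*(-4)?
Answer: 9/4 ≈ 2.2500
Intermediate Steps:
u(V, D) = -27/(19 + V)
u(29, 36)*(-4) = -27/(19 + 29)*(-4) = -27/48*(-4) = -27*1/48*(-4) = -9/16*(-4) = 9/4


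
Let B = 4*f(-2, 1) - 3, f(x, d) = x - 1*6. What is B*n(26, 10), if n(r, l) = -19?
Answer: 665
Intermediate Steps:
f(x, d) = -6 + x (f(x, d) = x - 6 = -6 + x)
B = -35 (B = 4*(-6 - 2) - 3 = 4*(-8) - 3 = -32 - 3 = -35)
B*n(26, 10) = -35*(-19) = 665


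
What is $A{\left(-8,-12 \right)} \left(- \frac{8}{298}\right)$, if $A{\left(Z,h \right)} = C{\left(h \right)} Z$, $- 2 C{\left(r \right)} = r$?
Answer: $\frac{192}{149} \approx 1.2886$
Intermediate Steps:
$C{\left(r \right)} = - \frac{r}{2}$
$A{\left(Z,h \right)} = - \frac{Z h}{2}$ ($A{\left(Z,h \right)} = - \frac{h}{2} Z = - \frac{Z h}{2}$)
$A{\left(-8,-12 \right)} \left(- \frac{8}{298}\right) = \left(- \frac{1}{2}\right) \left(-8\right) \left(-12\right) \left(- \frac{8}{298}\right) = - 48 \left(\left(-8\right) \frac{1}{298}\right) = \left(-48\right) \left(- \frac{4}{149}\right) = \frac{192}{149}$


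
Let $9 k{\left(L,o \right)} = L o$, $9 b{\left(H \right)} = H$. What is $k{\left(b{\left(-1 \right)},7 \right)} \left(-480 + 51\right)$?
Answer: $\frac{1001}{27} \approx 37.074$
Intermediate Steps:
$b{\left(H \right)} = \frac{H}{9}$
$k{\left(L,o \right)} = \frac{L o}{9}$
$k{\left(b{\left(-1 \right)},7 \right)} \left(-480 + 51\right) = \frac{1}{9} \cdot \frac{1}{9} \left(-1\right) 7 \left(-480 + 51\right) = \frac{1}{9} \left(- \frac{1}{9}\right) 7 \left(-429\right) = \left(- \frac{7}{81}\right) \left(-429\right) = \frac{1001}{27}$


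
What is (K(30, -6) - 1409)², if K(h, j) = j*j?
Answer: 1885129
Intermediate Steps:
K(h, j) = j²
(K(30, -6) - 1409)² = ((-6)² - 1409)² = (36 - 1409)² = (-1373)² = 1885129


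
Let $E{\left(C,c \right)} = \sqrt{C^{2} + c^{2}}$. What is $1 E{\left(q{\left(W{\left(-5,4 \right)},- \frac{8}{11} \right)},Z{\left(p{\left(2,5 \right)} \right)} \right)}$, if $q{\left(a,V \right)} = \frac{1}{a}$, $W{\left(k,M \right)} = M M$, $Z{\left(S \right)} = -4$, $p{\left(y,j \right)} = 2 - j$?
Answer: $\frac{\sqrt{4097}}{16} \approx 4.0005$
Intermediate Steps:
$W{\left(k,M \right)} = M^{2}$
$1 E{\left(q{\left(W{\left(-5,4 \right)},- \frac{8}{11} \right)},Z{\left(p{\left(2,5 \right)} \right)} \right)} = 1 \sqrt{\left(\frac{1}{4^{2}}\right)^{2} + \left(-4\right)^{2}} = 1 \sqrt{\left(\frac{1}{16}\right)^{2} + 16} = 1 \sqrt{\frac{1}{256} + 16} = 1 \sqrt{\frac{4097}{256}} = 1 \frac{\sqrt{4097}}{16} = \frac{\sqrt{4097}}{16}$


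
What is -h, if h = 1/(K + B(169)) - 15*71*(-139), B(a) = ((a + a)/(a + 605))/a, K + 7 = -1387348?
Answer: -79480936555053/536906384 ≈ -1.4804e+5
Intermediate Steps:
K = -1387355 (K = -7 - 1387348 = -1387355)
B(a) = 2/(605 + a) (B(a) = ((2*a)/(605 + a))/a = (2*a/(605 + a))/a = 2/(605 + a))
h = 79480936555053/536906384 (h = 1/(-1387355 + 2/(605 + 169)) - 15*71*(-139) = 1/(-1387355 + 2/774) - 1065*(-139) = 1/(-1387355 + 2*(1/774)) - 1*(-148035) = 1/(-1387355 + 1/387) + 148035 = 1/(-536906384/387) + 148035 = -387/536906384 + 148035 = 79480936555053/536906384 ≈ 1.4804e+5)
-h = -1*79480936555053/536906384 = -79480936555053/536906384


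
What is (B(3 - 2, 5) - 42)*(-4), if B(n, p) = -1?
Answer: 172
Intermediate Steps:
(B(3 - 2, 5) - 42)*(-4) = (-1 - 42)*(-4) = -43*(-4) = 172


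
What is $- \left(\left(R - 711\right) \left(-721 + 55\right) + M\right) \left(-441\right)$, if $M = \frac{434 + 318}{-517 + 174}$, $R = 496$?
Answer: $\frac{442020762}{7} \approx 6.3146 \cdot 10^{7}$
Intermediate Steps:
$M = - \frac{752}{343}$ ($M = \frac{752}{-343} = 752 \left(- \frac{1}{343}\right) = - \frac{752}{343} \approx -2.1924$)
$- \left(\left(R - 711\right) \left(-721 + 55\right) + M\right) \left(-441\right) = - \left(\left(496 - 711\right) \left(-721 + 55\right) - \frac{752}{343}\right) \left(-441\right) = - \left(\left(-215\right) \left(-666\right) - \frac{752}{343}\right) \left(-441\right) = - \left(143190 - \frac{752}{343}\right) \left(-441\right) = - \frac{49113418 \left(-441\right)}{343} = \left(-1\right) \left(- \frac{442020762}{7}\right) = \frac{442020762}{7}$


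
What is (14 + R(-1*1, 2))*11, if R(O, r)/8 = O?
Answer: 66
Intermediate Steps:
R(O, r) = 8*O
(14 + R(-1*1, 2))*11 = (14 + 8*(-1*1))*11 = (14 + 8*(-1))*11 = (14 - 8)*11 = 6*11 = 66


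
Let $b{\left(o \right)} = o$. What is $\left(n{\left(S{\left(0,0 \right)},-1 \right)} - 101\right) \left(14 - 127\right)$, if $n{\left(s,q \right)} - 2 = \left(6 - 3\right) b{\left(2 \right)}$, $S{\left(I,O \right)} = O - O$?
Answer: $10509$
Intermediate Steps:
$S{\left(I,O \right)} = 0$
$n{\left(s,q \right)} = 8$ ($n{\left(s,q \right)} = 2 + \left(6 - 3\right) 2 = 2 + 3 \cdot 2 = 2 + 6 = 8$)
$\left(n{\left(S{\left(0,0 \right)},-1 \right)} - 101\right) \left(14 - 127\right) = \left(8 - 101\right) \left(14 - 127\right) = \left(-93\right) \left(-113\right) = 10509$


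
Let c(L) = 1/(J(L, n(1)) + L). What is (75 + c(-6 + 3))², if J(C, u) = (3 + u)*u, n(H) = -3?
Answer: 50176/9 ≈ 5575.1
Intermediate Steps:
J(C, u) = u*(3 + u)
c(L) = 1/L (c(L) = 1/(-3*(3 - 3) + L) = 1/(-3*0 + L) = 1/(0 + L) = 1/L)
(75 + c(-6 + 3))² = (75 + 1/(-6 + 3))² = (75 + 1/(-3))² = (75 - ⅓)² = (224/3)² = 50176/9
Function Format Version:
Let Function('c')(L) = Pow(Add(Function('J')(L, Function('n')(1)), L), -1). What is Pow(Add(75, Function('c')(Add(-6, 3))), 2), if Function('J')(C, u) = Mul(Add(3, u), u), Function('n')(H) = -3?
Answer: Rational(50176, 9) ≈ 5575.1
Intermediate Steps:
Function('J')(C, u) = Mul(u, Add(3, u))
Function('c')(L) = Pow(L, -1) (Function('c')(L) = Pow(Add(Mul(-3, Add(3, -3)), L), -1) = Pow(Add(Mul(-3, 0), L), -1) = Pow(Add(0, L), -1) = Pow(L, -1))
Pow(Add(75, Function('c')(Add(-6, 3))), 2) = Pow(Add(75, Pow(Add(-6, 3), -1)), 2) = Pow(Add(75, Pow(-3, -1)), 2) = Pow(Add(75, Rational(-1, 3)), 2) = Pow(Rational(224, 3), 2) = Rational(50176, 9)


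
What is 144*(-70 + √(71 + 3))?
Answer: -10080 + 144*√74 ≈ -8841.3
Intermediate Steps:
144*(-70 + √(71 + 3)) = 144*(-70 + √74) = -10080 + 144*√74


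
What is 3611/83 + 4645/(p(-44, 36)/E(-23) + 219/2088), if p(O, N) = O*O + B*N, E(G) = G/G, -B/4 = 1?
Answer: 954470143/20705263 ≈ 46.098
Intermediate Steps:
B = -4 (B = -4*1 = -4)
E(G) = 1
p(O, N) = O² - 4*N (p(O, N) = O*O - 4*N = O² - 4*N)
3611/83 + 4645/(p(-44, 36)/E(-23) + 219/2088) = 3611/83 + 4645/(((-44)² - 4*36)/1 + 219/2088) = 3611*(1/83) + 4645/((1936 - 144)*1 + 219*(1/2088)) = 3611/83 + 4645/(1792*1 + 73/696) = 3611/83 + 4645/(1792 + 73/696) = 3611/83 + 4645/(1247305/696) = 3611/83 + 4645*(696/1247305) = 3611/83 + 646584/249461 = 954470143/20705263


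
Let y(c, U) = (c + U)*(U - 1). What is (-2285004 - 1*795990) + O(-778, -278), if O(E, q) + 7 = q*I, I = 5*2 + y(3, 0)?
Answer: -3082947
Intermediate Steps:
y(c, U) = (-1 + U)*(U + c) (y(c, U) = (U + c)*(-1 + U) = (-1 + U)*(U + c))
I = 7 (I = 5*2 + (0² - 1*0 - 1*3 + 0*3) = 10 + (0 + 0 - 3 + 0) = 10 - 3 = 7)
O(E, q) = -7 + 7*q (O(E, q) = -7 + q*7 = -7 + 7*q)
(-2285004 - 1*795990) + O(-778, -278) = (-2285004 - 1*795990) + (-7 + 7*(-278)) = (-2285004 - 795990) + (-7 - 1946) = -3080994 - 1953 = -3082947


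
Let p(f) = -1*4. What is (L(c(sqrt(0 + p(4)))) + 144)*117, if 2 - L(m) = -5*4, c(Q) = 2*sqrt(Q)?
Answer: 19422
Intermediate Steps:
p(f) = -4
L(m) = 22 (L(m) = 2 - (-5)*4 = 2 - 1*(-20) = 2 + 20 = 22)
(L(c(sqrt(0 + p(4)))) + 144)*117 = (22 + 144)*117 = 166*117 = 19422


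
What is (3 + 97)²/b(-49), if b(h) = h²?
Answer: 10000/2401 ≈ 4.1649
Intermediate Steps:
(3 + 97)²/b(-49) = (3 + 97)²/((-49)²) = 100²/2401 = 10000*(1/2401) = 10000/2401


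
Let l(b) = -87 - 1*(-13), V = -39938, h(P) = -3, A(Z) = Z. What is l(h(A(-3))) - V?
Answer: 39864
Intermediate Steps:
l(b) = -74 (l(b) = -87 + 13 = -74)
l(h(A(-3))) - V = -74 - 1*(-39938) = -74 + 39938 = 39864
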